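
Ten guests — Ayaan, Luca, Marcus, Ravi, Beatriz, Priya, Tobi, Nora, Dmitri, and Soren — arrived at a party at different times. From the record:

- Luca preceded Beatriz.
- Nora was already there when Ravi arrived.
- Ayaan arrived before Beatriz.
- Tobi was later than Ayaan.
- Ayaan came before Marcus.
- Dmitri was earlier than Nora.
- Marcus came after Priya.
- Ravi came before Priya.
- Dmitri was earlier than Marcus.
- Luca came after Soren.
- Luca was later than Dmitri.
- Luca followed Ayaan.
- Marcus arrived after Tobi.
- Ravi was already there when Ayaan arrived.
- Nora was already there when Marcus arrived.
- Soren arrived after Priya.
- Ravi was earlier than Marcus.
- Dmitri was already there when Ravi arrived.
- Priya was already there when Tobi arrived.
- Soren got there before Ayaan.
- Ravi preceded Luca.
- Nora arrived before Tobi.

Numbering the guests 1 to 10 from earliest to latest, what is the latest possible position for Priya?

4

Priya must come before Ayaan, Beatriz, Luca, Marcus, Soren, and Tobi — 6 guests forced after them.
Everything else can be placed before Priya in some valid order, so Priya can sit as late as position 10 − 6 = 4.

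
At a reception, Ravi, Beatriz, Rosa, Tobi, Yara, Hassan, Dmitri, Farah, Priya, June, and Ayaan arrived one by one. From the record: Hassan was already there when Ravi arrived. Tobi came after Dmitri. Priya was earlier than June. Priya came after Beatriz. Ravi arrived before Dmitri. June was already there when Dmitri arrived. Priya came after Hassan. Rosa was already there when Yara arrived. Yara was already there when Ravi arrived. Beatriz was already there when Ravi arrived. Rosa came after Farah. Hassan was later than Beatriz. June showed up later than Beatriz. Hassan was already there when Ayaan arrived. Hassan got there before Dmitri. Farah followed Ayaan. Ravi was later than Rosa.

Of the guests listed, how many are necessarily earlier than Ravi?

6

Directly stated before Ravi: Beatriz, Hassan, Rosa, and Yara.
Ayaan reaches Ravi via Ayaan → Farah → Rosa → Ravi.
Farah reaches Ravi via Farah → Rosa → Ravi.
No chain forces Priya (or any of the others) ahead of Ravi.
That's Ayaan, Beatriz, Farah, Hassan, Rosa, and Yara — 6 in all.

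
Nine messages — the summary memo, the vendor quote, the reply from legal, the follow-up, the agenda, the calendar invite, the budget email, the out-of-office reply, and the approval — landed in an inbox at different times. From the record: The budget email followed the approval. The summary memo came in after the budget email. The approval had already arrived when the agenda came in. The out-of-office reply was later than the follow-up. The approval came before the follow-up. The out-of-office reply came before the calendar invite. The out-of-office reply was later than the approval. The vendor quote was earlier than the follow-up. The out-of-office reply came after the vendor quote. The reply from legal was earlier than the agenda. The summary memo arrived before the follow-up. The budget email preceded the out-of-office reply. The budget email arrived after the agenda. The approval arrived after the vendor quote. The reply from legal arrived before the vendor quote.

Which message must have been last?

Every other message has a chain of constraints placing it before the calendar invite, so the calendar invite is last.

the calendar invite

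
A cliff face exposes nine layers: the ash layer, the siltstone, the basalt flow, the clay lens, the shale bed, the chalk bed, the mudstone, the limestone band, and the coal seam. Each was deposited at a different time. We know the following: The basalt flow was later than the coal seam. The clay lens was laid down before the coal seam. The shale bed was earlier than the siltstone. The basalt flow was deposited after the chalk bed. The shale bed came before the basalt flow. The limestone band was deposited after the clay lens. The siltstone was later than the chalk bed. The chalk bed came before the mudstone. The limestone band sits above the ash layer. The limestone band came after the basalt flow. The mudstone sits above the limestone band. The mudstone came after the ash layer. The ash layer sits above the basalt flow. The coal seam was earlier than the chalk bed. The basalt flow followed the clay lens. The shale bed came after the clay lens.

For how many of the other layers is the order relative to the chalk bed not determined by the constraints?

1

Forced before the chalk bed: the clay lens and the coal seam; forced after the chalk bed: the ash layer, the basalt flow, the limestone band, the mudstone, and the siltstone.
That leaves the shale bed with no forced order relative to the chalk bed — 1.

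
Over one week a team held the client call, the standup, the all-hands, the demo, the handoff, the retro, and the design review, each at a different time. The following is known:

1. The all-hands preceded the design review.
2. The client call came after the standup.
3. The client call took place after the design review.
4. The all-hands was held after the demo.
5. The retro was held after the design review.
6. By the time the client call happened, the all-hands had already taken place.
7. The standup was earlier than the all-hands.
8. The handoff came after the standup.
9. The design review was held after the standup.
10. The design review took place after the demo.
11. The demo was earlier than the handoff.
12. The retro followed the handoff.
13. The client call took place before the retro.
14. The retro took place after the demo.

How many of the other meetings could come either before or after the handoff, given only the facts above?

Forced before the handoff: the demo and the standup; forced after the handoff: the retro.
That leaves the all-hands, the client call, and the design review with no forced order relative to the handoff — 3.

3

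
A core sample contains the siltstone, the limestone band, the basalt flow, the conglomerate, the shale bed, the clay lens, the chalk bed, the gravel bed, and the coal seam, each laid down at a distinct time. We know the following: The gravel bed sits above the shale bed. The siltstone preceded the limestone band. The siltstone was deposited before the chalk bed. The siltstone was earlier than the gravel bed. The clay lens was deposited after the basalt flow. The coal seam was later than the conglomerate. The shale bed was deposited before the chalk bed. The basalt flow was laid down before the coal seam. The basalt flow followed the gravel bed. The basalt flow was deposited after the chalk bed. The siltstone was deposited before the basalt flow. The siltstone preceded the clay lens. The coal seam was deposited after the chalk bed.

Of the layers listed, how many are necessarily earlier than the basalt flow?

4

Directly stated before the basalt flow: the chalk bed, the gravel bed, and the siltstone.
The shale bed reaches the basalt flow via the shale bed → the gravel bed → the basalt flow.
That's the chalk bed, the gravel bed, the shale bed, and the siltstone — 4 in all.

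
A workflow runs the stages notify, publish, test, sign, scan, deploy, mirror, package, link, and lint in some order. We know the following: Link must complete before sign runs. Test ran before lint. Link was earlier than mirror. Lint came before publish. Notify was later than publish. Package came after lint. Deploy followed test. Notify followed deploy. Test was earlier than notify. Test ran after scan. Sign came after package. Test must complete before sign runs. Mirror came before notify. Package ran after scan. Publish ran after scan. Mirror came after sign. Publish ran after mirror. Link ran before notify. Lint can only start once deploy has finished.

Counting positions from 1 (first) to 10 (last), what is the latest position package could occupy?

Package must come before mirror, notify, publish, and sign — 4 stages forced after it.
Everything else can be placed before package in some valid order, so package can sit as late as position 10 − 4 = 6.

6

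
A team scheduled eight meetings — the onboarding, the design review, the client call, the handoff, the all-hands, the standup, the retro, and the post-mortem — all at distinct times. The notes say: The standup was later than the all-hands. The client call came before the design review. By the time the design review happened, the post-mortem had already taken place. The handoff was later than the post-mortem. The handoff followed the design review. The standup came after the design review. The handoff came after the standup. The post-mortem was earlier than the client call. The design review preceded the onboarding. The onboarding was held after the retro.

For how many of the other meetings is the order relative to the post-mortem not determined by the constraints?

2

Forced after the post-mortem: the client call, the design review, the handoff, the onboarding, and the standup.
That leaves the all-hands and the retro with no forced order relative to the post-mortem — 2.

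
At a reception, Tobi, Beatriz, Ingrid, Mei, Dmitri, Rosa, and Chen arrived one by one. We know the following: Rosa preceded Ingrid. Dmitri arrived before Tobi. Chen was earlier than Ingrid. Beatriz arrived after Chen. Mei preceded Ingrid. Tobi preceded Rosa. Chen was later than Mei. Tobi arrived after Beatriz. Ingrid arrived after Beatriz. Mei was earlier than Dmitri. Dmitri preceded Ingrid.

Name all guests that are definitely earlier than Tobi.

Directly stated before Tobi: Beatriz and Dmitri.
Chen reaches Tobi via Chen → Beatriz → Tobi.
Mei reaches Tobi via Mei → Dmitri → Tobi.
No chain forces Rosa (or any of the others) ahead of Tobi.

Beatriz, Chen, Dmitri, Mei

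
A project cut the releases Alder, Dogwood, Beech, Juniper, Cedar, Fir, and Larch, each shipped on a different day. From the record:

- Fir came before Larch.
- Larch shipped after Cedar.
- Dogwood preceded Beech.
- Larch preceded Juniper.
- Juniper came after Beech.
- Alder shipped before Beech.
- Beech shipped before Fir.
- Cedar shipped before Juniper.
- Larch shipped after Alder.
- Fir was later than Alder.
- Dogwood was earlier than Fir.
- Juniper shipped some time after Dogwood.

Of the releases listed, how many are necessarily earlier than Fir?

3

Directly stated before Fir: Alder, Beech, and Dogwood.
That's Alder, Beech, and Dogwood — 3 in all.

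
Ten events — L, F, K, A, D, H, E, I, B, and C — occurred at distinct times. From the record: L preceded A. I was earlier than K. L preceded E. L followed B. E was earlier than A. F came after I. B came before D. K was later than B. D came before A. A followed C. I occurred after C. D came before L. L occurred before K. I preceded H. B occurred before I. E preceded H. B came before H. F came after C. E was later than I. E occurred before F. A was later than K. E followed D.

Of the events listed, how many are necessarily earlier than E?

Directly stated before E: D, I, and L.
B reaches E via B → D → E.
C reaches E via C → I → E.
That's B, C, D, I, and L — 5 in all.

5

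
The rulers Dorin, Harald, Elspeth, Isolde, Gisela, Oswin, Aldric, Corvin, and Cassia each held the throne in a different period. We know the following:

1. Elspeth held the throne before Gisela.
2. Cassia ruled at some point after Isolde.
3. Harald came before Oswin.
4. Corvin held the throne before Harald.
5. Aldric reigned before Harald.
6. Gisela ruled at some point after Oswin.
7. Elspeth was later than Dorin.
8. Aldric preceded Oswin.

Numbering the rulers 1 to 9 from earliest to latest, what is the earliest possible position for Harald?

3

Aldric and Corvin must both come before Harald — 2 forced predecessors.
Nothing else is forced ahead of Harald, so their earliest slot is position 2 + 1 = 3.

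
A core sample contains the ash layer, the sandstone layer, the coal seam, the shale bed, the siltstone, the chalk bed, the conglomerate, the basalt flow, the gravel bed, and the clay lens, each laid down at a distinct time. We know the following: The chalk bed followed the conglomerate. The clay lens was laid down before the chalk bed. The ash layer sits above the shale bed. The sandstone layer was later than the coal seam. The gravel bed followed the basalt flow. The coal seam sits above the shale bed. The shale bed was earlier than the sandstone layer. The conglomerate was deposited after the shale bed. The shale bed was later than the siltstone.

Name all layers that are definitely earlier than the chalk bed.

the clay lens, the conglomerate, the shale bed, the siltstone

Directly stated before the chalk bed: the clay lens and the conglomerate.
The shale bed reaches the chalk bed via the shale bed → the conglomerate → the chalk bed.
The siltstone reaches the chalk bed via the siltstone → the shale bed → the conglomerate → the chalk bed.
No chain forces the basalt flow (or any of the others) ahead of the chalk bed.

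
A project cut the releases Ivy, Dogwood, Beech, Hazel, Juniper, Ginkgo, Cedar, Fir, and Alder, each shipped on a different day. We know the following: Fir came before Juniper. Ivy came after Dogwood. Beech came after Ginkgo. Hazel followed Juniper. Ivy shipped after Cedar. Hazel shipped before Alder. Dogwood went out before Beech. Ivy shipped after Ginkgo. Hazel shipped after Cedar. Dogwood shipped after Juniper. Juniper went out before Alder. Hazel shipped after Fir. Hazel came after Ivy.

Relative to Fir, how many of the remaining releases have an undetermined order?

Forced after Fir: Alder, Beech, Dogwood, Hazel, Ivy, and Juniper.
That leaves Cedar and Ginkgo with no forced order relative to Fir — 2.

2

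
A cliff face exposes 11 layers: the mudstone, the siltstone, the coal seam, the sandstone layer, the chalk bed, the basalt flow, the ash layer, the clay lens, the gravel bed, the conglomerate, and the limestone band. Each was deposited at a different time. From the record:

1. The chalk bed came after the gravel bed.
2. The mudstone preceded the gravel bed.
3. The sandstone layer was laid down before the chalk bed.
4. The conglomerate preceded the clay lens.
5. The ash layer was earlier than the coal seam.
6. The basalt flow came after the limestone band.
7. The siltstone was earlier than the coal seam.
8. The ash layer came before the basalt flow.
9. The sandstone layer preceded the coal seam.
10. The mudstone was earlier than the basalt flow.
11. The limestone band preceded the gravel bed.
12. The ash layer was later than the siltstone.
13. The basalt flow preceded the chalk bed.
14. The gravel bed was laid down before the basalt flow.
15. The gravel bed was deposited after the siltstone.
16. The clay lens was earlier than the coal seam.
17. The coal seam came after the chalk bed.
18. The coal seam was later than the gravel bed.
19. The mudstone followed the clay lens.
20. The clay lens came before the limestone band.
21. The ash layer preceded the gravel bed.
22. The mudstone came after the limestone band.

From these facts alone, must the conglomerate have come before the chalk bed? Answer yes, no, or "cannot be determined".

Chain the constraints: the conglomerate → the clay lens → the mudstone → the gravel bed → the chalk bed. Each link is directly stated, so the conglomerate comes before the chalk bed.

yes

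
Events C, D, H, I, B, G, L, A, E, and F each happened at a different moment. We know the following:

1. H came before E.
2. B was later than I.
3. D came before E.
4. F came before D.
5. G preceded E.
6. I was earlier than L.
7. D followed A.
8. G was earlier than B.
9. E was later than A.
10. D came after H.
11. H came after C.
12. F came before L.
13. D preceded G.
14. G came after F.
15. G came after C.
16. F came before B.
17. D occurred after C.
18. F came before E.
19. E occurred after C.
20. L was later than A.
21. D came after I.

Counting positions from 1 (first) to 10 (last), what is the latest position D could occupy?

7

D must come before B, E, and G — 3 events forced after it.
Everything else can be placed before D in some valid order, so D can sit as late as position 10 − 3 = 7.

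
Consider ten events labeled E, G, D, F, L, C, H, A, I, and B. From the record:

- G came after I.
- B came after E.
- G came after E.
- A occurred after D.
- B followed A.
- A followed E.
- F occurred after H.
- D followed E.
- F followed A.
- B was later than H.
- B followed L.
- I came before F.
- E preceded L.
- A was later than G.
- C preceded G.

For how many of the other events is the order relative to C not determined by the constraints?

5

Forced after C: A, B, F, and G.
That leaves D, E, H, I, and L with no forced order relative to C — 5.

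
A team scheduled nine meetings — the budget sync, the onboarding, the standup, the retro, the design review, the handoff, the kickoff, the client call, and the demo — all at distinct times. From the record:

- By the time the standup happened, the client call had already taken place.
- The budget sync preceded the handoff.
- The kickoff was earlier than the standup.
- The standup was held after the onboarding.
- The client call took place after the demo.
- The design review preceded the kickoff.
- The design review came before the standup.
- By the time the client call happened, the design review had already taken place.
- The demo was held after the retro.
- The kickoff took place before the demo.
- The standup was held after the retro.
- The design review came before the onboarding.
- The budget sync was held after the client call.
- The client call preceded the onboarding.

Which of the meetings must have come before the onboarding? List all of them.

the client call, the demo, the design review, the kickoff, the retro

Directly stated before the onboarding: the client call and the design review.
The demo reaches the onboarding via the demo → the client call → the onboarding.
The kickoff reaches the onboarding via the kickoff → the demo → the client call → the onboarding.
The retro reaches the onboarding via the retro → the demo → the client call → the onboarding.
No chain forces the standup (or any of the others) ahead of the onboarding.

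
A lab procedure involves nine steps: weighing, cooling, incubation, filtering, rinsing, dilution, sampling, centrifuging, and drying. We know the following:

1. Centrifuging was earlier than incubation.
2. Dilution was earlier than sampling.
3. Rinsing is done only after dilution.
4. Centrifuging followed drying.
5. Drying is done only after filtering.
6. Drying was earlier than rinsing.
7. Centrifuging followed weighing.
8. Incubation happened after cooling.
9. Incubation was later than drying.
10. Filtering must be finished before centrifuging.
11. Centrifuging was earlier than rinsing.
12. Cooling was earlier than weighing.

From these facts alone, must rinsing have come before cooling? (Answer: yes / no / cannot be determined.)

Tracing the constraints gives cooling → weighing → centrifuging → rinsing, so cooling must come before rinsing.
That means rinsing cannot be before cooling.

no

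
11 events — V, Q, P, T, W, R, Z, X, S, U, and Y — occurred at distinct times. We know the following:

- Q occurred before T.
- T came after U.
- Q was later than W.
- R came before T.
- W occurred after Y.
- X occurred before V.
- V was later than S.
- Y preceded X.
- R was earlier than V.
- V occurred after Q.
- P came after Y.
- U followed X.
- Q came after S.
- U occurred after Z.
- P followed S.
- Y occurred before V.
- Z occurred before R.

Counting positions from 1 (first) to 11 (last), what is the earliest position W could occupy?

2

Y must come before W — 1 forced predecessor.
Nothing else is forced ahead of W, so its earliest slot is position 1 + 1 = 2.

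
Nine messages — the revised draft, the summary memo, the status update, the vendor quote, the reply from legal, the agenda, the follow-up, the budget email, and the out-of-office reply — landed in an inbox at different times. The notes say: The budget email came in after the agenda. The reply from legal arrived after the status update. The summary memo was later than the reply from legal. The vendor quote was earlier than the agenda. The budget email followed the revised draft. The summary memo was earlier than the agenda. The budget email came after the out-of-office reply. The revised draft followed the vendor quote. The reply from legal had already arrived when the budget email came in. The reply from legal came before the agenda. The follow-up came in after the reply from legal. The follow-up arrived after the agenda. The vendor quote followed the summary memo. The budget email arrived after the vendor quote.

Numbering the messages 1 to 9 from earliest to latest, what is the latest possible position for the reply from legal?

The reply from legal must come before the agenda, the budget email, the follow-up, the revised draft, the summary memo, and the vendor quote — 6 messages forced after it.
Everything else can be placed before the reply from legal in some valid order, so the reply from legal can sit as late as position 9 − 6 = 3.

3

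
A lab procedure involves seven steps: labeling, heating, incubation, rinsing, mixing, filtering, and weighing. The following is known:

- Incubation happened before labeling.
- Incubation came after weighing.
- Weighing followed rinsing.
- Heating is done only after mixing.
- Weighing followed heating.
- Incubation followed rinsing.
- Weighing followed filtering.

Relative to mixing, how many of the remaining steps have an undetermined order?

2

Forced after mixing: heating, incubation, labeling, and weighing.
That leaves filtering and rinsing with no forced order relative to mixing — 2.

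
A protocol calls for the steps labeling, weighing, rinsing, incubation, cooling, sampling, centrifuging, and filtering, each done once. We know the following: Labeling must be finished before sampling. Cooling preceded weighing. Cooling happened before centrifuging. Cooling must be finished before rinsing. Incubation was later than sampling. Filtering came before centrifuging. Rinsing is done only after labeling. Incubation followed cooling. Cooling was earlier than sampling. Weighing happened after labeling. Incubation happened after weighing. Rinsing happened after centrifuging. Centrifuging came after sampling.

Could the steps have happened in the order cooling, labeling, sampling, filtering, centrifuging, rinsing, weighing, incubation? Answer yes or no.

yes

Check each stated constraint against the proposed order — e.g. cooling is ahead of weighing; cooling is ahead of incubation. Every pair is in the required order; nothing is violated.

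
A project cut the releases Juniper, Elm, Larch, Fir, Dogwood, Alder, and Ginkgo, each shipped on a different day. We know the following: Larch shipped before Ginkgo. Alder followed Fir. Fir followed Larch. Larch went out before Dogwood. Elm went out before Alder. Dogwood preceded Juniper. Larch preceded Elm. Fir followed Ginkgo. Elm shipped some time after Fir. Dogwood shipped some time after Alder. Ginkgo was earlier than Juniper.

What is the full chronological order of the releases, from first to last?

The constraints fix every adjacent pair, so only one ordering works:
Larch → Ginkgo → Fir → Elm → Alder → Dogwood → Juniper.

Larch, Ginkgo, Fir, Elm, Alder, Dogwood, Juniper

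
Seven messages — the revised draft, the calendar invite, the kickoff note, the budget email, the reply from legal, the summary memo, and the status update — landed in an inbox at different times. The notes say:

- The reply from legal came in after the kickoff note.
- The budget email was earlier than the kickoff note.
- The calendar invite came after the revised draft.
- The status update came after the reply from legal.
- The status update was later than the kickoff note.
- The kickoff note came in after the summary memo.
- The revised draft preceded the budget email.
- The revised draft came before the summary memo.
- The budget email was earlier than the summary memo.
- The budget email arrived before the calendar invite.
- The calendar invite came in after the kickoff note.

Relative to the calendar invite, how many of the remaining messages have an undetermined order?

2

Forced before the calendar invite: the budget email, the kickoff note, the revised draft, and the summary memo.
That leaves the reply from legal and the status update with no forced order relative to the calendar invite — 2.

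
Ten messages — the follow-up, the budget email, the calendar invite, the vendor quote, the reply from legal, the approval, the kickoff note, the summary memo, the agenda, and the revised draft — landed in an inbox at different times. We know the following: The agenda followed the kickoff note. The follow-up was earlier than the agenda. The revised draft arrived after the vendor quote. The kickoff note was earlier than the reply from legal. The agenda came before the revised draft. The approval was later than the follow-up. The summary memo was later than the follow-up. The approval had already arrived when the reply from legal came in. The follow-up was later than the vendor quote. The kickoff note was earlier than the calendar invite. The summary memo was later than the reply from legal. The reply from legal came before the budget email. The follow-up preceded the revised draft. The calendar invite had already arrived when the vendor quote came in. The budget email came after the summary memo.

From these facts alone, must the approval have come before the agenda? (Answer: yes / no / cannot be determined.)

cannot be determined

No chain of stated constraints runs from the approval to the agenda, and none runs from the agenda to the approval either.
So the relative order of the approval and the agenda is not fixed by the given facts.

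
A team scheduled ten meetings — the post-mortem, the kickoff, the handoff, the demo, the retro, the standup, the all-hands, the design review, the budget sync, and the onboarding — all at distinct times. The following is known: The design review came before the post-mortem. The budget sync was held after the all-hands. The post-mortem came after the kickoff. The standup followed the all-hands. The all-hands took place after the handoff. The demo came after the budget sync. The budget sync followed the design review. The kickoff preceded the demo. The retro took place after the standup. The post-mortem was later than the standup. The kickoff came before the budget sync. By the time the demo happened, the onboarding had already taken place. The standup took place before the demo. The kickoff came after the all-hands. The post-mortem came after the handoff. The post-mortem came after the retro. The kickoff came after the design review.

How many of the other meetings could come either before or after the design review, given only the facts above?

Forced after the design review: the budget sync, the demo, the kickoff, and the post-mortem.
That leaves the all-hands, the handoff, the onboarding, the retro, and the standup with no forced order relative to the design review — 5.

5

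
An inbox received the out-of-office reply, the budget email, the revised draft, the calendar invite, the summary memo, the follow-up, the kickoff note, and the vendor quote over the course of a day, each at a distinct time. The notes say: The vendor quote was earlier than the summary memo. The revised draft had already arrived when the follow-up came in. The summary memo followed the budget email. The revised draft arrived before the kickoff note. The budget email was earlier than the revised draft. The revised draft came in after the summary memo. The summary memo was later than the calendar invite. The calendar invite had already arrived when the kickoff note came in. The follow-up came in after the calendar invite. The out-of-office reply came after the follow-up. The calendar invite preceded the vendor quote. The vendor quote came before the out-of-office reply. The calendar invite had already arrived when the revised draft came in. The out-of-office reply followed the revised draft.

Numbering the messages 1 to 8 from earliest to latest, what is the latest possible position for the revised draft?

5

The revised draft must come before the follow-up, the kickoff note, and the out-of-office reply — 3 messages forced after it.
Everything else can be placed before the revised draft in some valid order, so the revised draft can sit as late as position 8 − 3 = 5.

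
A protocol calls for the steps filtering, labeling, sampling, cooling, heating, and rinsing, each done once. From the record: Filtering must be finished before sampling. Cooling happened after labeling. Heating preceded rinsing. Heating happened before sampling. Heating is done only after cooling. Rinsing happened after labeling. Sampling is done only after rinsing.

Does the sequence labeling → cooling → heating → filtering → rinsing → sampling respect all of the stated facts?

yes

Check each stated constraint against the proposed order — e.g. heating is ahead of sampling; labeling is ahead of rinsing. Every pair is in the required order; nothing is violated.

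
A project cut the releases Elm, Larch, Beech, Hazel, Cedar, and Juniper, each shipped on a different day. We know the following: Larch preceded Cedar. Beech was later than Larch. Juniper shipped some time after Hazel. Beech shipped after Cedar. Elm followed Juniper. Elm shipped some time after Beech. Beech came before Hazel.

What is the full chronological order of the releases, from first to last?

Larch, Cedar, Beech, Hazel, Juniper, Elm

The constraints fix every adjacent pair, so only one ordering works:
Larch → Cedar → Beech → Hazel → Juniper → Elm.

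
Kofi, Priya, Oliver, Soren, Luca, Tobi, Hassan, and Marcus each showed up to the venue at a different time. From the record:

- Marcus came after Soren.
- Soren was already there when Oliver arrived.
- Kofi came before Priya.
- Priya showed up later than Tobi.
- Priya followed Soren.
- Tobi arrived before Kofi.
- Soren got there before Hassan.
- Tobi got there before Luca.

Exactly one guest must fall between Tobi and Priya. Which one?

Tracing the constraints gives Tobi → Kofi → Priya, so Kofi sits after Tobi and before Priya.
No other guest is forced both after Tobi and before Priya.

Kofi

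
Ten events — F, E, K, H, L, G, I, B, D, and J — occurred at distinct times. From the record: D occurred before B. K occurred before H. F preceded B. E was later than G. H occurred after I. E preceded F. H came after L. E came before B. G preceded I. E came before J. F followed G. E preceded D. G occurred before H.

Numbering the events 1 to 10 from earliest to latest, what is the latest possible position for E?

E must come before B, D, F, and J — 4 events forced after it.
Everything else can be placed before E in some valid order, so E can sit as late as position 10 − 4 = 6.

6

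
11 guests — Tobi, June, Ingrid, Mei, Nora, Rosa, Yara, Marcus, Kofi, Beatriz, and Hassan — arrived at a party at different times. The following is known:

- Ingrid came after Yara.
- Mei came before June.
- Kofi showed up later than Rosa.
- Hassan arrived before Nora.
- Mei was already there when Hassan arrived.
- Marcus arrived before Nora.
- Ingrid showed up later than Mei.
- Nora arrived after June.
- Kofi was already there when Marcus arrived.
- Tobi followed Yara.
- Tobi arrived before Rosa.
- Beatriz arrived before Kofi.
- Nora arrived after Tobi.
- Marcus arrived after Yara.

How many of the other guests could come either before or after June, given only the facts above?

Forced before June: Mei; forced after June: Nora.
That leaves Beatriz, Hassan, Ingrid, Kofi, Marcus, Rosa, Tobi, and Yara with no forced order relative to June — 8.

8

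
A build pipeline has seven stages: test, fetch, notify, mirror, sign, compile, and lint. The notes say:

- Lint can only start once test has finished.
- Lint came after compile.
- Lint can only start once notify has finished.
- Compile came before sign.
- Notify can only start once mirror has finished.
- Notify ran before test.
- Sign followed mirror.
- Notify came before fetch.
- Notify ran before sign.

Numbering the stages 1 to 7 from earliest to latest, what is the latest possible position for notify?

3

Notify must come before fetch, lint, sign, and test — 4 stages forced after it.
Everything else can be placed before notify in some valid order, so notify can sit as late as position 7 − 4 = 3.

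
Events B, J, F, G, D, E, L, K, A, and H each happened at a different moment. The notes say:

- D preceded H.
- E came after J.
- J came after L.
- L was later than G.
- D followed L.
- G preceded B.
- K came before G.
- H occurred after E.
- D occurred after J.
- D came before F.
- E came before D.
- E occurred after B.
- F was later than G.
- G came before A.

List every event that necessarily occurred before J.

G, K, L

Directly stated before J: L.
G reaches J via G → L → J.
K reaches J via K → G → L → J.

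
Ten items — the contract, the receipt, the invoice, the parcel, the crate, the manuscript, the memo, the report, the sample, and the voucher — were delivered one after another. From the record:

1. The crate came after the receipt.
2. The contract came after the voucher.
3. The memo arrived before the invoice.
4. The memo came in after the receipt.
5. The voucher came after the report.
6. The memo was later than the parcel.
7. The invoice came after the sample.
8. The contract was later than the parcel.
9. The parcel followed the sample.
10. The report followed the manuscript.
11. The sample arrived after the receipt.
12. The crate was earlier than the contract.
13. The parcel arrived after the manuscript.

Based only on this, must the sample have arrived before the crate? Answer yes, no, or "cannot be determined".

No chain of stated constraints runs from the sample to the crate, and none runs from the crate to the sample either.
So the relative order of the sample and the crate is not fixed by the given facts.

cannot be determined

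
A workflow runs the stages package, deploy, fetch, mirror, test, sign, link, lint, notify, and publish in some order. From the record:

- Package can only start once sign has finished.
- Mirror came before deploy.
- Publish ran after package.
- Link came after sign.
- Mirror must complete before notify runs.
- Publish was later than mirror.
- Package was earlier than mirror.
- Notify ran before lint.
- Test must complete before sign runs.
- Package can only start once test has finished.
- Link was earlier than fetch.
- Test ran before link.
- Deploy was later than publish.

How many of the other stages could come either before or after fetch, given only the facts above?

6

Forced before fetch: link, sign, and test.
That leaves deploy, lint, mirror, notify, package, and publish with no forced order relative to fetch — 6.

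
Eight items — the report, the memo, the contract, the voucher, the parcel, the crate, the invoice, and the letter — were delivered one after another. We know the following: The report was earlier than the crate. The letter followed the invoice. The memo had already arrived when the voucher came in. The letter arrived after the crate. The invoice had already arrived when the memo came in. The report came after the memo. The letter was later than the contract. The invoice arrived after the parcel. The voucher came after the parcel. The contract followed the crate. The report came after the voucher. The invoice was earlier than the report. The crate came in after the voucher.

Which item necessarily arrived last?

Every other item has a chain of constraints placing it before the letter, so the letter is last.

the letter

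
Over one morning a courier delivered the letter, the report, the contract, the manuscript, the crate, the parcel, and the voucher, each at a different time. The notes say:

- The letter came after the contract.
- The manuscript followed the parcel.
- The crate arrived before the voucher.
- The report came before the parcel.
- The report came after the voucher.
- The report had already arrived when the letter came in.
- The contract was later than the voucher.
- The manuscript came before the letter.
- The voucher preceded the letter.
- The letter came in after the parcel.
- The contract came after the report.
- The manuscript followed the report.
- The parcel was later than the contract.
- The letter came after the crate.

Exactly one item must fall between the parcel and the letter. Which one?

Tracing the constraints gives the parcel → the manuscript → the letter, so the manuscript sits after the parcel and before the letter.
No other item is forced both after the parcel and before the letter.

the manuscript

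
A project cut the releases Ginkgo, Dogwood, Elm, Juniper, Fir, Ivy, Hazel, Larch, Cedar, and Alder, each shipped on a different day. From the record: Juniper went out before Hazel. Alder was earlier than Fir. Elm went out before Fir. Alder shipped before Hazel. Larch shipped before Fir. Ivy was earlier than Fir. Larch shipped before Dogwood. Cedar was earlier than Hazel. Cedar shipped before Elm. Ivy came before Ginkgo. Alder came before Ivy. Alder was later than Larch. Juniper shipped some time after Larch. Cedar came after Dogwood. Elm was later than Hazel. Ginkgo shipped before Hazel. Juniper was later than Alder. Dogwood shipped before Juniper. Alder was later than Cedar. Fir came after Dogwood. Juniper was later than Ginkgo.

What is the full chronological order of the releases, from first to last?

Larch, Dogwood, Cedar, Alder, Ivy, Ginkgo, Juniper, Hazel, Elm, Fir

The constraints fix every adjacent pair, so only one ordering works:
Larch → Dogwood → Cedar → Alder → Ivy → Ginkgo → Juniper → Hazel → Elm → Fir.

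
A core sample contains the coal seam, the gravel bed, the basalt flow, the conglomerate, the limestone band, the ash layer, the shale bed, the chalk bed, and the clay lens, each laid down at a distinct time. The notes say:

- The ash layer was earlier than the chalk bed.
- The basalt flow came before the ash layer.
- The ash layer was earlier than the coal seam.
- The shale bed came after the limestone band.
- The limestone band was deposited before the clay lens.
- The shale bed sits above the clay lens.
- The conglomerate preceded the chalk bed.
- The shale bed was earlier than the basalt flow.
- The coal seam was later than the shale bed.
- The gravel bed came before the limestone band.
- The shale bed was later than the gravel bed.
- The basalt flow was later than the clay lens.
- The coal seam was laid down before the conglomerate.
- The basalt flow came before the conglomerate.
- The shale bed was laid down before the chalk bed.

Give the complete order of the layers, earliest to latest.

the gravel bed, the limestone band, the clay lens, the shale bed, the basalt flow, the ash layer, the coal seam, the conglomerate, the chalk bed

The constraints fix every adjacent pair, so only one ordering works:
the gravel bed → the limestone band → the clay lens → the shale bed → the basalt flow → the ash layer → the coal seam → the conglomerate → the chalk bed.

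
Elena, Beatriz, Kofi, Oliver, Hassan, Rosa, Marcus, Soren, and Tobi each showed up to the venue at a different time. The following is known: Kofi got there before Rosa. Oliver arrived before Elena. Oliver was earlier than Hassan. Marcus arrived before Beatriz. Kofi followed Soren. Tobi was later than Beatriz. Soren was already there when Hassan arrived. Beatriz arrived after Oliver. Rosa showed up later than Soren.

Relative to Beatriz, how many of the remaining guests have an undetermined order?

Forced before Beatriz: Marcus and Oliver; forced after Beatriz: Tobi.
That leaves Elena, Hassan, Kofi, Rosa, and Soren with no forced order relative to Beatriz — 5.

5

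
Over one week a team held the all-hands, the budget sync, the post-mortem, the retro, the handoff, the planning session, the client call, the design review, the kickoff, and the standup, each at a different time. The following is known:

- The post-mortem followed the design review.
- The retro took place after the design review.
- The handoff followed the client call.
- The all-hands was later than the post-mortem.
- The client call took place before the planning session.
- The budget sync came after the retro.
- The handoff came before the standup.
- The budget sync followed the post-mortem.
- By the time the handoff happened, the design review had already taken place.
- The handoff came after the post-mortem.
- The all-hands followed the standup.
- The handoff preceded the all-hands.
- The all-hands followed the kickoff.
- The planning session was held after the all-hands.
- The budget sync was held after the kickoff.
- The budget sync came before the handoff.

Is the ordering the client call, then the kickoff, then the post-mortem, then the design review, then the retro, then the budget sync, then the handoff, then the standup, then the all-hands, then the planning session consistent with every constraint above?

The constraints require the design review before the post-mortem, but in the proposed sequence the post-mortem appears ahead of the design review. That one violation is enough.

no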